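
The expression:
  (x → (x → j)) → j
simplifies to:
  j ∨ x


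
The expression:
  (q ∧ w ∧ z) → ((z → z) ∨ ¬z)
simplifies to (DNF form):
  True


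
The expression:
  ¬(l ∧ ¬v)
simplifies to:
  v ∨ ¬l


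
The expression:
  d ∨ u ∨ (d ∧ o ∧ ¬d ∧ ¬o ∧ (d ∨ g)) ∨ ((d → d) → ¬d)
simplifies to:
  True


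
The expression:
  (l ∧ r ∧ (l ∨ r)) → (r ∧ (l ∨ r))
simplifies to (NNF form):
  True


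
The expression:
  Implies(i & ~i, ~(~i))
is always true.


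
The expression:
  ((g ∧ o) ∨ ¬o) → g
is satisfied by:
  {o: True, g: True}
  {o: True, g: False}
  {g: True, o: False}


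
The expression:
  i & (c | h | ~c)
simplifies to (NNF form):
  i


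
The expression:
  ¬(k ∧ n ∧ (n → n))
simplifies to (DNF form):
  ¬k ∨ ¬n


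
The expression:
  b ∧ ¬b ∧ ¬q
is never true.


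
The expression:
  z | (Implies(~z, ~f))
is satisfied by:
  {z: True, f: False}
  {f: False, z: False}
  {f: True, z: True}


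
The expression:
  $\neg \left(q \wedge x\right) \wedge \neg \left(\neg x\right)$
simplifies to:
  $x \wedge \neg q$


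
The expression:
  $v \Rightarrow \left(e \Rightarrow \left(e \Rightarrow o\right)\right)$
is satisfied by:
  {o: True, v: False, e: False}
  {v: False, e: False, o: False}
  {e: True, o: True, v: False}
  {e: True, v: False, o: False}
  {o: True, v: True, e: False}
  {v: True, o: False, e: False}
  {e: True, v: True, o: True}


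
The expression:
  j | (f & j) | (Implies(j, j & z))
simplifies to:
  True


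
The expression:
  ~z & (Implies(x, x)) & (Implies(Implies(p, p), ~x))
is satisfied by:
  {x: False, z: False}


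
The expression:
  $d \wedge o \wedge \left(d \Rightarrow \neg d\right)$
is never true.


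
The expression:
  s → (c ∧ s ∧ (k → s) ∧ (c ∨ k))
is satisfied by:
  {c: True, s: False}
  {s: False, c: False}
  {s: True, c: True}


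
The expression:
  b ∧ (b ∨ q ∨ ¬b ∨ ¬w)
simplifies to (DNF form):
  b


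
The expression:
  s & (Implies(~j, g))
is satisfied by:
  {g: True, j: True, s: True}
  {g: True, s: True, j: False}
  {j: True, s: True, g: False}


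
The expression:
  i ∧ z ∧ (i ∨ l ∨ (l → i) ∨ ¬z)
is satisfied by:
  {z: True, i: True}


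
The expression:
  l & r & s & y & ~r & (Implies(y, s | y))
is never true.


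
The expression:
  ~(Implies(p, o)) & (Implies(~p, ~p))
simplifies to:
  p & ~o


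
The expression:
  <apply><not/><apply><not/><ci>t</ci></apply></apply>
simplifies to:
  <ci>t</ci>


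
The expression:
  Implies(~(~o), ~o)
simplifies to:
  ~o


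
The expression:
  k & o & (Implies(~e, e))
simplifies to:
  e & k & o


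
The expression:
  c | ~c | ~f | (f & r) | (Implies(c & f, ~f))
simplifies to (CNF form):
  True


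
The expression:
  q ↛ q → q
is always true.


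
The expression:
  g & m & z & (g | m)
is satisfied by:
  {z: True, m: True, g: True}


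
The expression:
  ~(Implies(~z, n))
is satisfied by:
  {n: False, z: False}


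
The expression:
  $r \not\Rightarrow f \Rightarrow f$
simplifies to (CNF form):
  $f \vee \neg r$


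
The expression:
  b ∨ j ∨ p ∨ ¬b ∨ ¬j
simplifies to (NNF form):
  True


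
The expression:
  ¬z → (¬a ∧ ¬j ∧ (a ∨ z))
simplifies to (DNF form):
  z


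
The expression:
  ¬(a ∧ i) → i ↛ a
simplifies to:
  i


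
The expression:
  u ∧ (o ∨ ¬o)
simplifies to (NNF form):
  u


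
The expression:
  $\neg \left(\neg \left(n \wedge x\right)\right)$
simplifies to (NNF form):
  $n \wedge x$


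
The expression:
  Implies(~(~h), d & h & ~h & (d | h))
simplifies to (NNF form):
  ~h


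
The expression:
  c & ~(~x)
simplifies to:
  c & x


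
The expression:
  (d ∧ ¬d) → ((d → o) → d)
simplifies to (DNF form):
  True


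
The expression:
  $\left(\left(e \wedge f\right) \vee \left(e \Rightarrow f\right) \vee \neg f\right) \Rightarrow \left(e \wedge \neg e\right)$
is never true.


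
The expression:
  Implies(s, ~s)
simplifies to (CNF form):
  ~s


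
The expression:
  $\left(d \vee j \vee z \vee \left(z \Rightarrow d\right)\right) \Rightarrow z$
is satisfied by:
  {z: True}


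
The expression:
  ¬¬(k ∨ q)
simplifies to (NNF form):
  k ∨ q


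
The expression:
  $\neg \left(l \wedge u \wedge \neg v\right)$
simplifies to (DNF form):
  $v \vee \neg l \vee \neg u$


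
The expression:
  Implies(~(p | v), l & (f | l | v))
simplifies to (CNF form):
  l | p | v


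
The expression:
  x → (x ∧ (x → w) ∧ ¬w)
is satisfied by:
  {x: False}


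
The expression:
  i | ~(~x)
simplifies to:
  i | x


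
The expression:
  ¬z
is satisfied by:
  {z: False}


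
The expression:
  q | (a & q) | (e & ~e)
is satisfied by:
  {q: True}


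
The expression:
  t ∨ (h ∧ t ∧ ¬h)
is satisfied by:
  {t: True}


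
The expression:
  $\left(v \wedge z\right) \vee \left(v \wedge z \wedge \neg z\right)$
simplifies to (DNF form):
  $v \wedge z$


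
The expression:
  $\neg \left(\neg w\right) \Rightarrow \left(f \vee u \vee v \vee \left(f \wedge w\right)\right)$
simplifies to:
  $f \vee u \vee v \vee \neg w$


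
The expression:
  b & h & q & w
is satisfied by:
  {h: True, w: True, b: True, q: True}


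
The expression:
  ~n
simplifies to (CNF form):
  ~n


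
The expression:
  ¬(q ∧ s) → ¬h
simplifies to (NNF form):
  (q ∧ s) ∨ ¬h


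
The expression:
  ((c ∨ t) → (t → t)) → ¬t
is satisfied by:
  {t: False}


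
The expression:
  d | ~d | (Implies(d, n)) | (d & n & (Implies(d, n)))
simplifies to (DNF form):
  True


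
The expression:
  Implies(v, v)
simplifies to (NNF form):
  True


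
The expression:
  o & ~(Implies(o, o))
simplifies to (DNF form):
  False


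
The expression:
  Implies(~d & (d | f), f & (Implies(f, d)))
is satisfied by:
  {d: True, f: False}
  {f: False, d: False}
  {f: True, d: True}


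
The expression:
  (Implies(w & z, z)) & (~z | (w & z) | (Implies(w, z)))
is always true.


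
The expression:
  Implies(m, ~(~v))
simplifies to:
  v | ~m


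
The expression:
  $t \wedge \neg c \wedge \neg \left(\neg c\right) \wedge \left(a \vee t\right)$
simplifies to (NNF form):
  $\text{False}$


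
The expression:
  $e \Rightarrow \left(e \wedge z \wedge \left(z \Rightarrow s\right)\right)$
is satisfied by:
  {z: True, s: True, e: False}
  {z: True, s: False, e: False}
  {s: True, z: False, e: False}
  {z: False, s: False, e: False}
  {z: True, e: True, s: True}


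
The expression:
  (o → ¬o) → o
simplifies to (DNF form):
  o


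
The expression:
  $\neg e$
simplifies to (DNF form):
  $\neg e$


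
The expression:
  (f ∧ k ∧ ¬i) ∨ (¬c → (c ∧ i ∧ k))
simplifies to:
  c ∨ (f ∧ k ∧ ¬i)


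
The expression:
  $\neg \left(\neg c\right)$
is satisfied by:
  {c: True}


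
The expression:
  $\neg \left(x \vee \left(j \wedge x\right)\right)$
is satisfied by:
  {x: False}


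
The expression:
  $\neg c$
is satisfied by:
  {c: False}


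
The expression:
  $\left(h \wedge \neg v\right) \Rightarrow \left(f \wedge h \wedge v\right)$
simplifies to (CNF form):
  $v \vee \neg h$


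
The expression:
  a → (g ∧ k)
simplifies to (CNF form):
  (g ∨ ¬a) ∧ (k ∨ ¬a)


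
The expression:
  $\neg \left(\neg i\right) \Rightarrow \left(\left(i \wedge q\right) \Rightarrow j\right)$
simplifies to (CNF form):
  $j \vee \neg i \vee \neg q$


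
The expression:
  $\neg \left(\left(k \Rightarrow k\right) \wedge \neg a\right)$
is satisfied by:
  {a: True}


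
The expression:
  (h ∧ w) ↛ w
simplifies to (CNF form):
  False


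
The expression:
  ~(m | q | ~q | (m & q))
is never true.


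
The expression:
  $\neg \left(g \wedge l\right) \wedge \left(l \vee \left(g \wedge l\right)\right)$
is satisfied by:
  {l: True, g: False}


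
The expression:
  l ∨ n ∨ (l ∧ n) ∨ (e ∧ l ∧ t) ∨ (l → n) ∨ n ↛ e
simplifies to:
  True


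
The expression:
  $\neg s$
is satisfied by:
  {s: False}


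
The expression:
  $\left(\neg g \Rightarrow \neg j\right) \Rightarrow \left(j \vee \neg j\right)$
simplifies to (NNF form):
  $\text{True}$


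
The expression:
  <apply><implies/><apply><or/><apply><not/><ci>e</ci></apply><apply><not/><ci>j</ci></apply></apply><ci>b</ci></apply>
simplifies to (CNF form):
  <apply><and/><apply><or/><ci>b</ci><ci>e</ci></apply><apply><or/><ci>b</ci><ci>j</ci></apply></apply>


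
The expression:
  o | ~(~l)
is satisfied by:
  {o: True, l: True}
  {o: True, l: False}
  {l: True, o: False}


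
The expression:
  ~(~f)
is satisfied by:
  {f: True}


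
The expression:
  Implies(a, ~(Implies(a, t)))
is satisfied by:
  {t: False, a: False}
  {a: True, t: False}
  {t: True, a: False}


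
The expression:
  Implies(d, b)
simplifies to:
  b | ~d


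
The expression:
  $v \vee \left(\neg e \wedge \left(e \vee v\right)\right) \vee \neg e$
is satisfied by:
  {v: True, e: False}
  {e: False, v: False}
  {e: True, v: True}


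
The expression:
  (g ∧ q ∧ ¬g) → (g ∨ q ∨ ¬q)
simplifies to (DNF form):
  True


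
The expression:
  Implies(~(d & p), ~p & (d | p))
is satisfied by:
  {d: True}


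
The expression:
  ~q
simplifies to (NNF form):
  ~q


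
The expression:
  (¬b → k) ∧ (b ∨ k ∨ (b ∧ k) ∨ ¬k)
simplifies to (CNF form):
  b ∨ k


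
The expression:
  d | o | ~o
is always true.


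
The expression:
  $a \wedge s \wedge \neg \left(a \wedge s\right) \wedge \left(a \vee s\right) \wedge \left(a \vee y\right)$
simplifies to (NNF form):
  $\text{False}$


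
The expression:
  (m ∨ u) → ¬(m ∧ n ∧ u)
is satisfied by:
  {u: False, m: False, n: False}
  {n: True, u: False, m: False}
  {m: True, u: False, n: False}
  {n: True, m: True, u: False}
  {u: True, n: False, m: False}
  {n: True, u: True, m: False}
  {m: True, u: True, n: False}


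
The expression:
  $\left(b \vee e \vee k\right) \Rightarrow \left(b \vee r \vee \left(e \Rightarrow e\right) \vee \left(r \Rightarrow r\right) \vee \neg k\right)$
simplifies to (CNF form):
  $\text{True}$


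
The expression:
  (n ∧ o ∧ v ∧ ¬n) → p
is always true.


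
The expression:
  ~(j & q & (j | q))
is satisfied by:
  {q: False, j: False}
  {j: True, q: False}
  {q: True, j: False}


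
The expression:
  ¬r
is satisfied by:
  {r: False}


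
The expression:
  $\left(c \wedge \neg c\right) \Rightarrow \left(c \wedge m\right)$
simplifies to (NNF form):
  $\text{True}$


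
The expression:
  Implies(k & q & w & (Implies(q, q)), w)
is always true.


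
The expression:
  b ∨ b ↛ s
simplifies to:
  b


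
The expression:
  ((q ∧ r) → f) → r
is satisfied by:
  {r: True}


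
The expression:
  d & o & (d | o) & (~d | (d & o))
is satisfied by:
  {d: True, o: True}


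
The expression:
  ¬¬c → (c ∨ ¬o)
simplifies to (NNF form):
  True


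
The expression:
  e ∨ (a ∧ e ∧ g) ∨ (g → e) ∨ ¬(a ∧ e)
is always true.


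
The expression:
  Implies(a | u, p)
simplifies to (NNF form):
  p | (~a & ~u)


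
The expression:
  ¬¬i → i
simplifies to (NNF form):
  True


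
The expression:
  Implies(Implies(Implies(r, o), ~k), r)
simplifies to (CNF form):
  k | r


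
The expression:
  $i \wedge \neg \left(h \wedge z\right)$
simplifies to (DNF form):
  $\left(i \wedge \neg h\right) \vee \left(i \wedge \neg z\right)$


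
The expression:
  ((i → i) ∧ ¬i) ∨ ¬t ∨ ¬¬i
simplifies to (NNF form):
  True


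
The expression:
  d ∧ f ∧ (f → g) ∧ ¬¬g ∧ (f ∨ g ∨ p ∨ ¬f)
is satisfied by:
  {g: True, d: True, f: True}


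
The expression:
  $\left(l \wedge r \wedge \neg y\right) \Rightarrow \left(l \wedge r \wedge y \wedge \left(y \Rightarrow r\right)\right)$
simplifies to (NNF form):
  $y \vee \neg l \vee \neg r$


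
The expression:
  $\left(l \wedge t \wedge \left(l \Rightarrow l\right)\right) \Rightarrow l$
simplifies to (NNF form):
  $\text{True}$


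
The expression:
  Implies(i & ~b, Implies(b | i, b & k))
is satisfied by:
  {b: True, i: False}
  {i: False, b: False}
  {i: True, b: True}


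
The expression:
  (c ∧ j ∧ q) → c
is always true.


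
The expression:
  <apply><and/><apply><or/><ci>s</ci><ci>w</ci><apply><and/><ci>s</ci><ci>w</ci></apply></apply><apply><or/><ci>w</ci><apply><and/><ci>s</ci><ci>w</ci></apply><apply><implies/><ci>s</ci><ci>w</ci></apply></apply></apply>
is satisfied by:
  {w: True}


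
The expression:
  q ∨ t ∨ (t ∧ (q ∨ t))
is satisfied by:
  {t: True, q: True}
  {t: True, q: False}
  {q: True, t: False}


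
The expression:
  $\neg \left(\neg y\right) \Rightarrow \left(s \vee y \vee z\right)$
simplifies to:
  $\text{True}$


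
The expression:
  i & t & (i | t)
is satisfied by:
  {t: True, i: True}


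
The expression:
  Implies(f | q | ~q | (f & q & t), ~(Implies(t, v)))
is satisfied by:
  {t: True, v: False}


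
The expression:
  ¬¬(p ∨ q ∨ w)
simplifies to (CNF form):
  p ∨ q ∨ w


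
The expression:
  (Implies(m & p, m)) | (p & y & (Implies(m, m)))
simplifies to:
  True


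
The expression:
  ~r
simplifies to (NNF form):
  ~r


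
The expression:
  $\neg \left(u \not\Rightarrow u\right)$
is always true.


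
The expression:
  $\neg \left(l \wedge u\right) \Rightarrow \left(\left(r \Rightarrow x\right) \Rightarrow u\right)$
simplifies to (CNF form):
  $\left(r \vee u\right) \wedge \left(u \vee \neg x\right)$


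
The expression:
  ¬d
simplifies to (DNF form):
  ¬d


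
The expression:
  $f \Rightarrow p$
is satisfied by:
  {p: True, f: False}
  {f: False, p: False}
  {f: True, p: True}


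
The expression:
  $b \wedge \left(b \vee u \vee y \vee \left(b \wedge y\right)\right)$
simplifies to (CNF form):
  $b$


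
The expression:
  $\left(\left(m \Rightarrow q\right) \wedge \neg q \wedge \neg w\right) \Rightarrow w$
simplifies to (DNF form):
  $m \vee q \vee w$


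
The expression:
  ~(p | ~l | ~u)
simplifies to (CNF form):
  l & u & ~p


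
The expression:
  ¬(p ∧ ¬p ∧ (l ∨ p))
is always true.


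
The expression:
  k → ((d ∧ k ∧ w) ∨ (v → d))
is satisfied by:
  {d: True, k: False, v: False}
  {k: False, v: False, d: False}
  {v: True, d: True, k: False}
  {v: True, k: False, d: False}
  {d: True, k: True, v: False}
  {k: True, d: False, v: False}
  {v: True, k: True, d: True}


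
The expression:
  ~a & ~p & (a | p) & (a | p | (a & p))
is never true.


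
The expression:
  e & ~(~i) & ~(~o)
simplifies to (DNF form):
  e & i & o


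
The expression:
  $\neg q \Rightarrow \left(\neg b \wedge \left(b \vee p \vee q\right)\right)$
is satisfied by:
  {q: True, p: True, b: False}
  {q: True, b: False, p: False}
  {q: True, p: True, b: True}
  {q: True, b: True, p: False}
  {p: True, b: False, q: False}


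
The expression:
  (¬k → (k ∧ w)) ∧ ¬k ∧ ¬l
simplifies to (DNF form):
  False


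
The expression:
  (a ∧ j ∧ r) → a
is always true.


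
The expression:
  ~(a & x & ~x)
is always true.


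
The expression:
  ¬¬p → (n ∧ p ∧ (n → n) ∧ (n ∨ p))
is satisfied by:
  {n: True, p: False}
  {p: False, n: False}
  {p: True, n: True}


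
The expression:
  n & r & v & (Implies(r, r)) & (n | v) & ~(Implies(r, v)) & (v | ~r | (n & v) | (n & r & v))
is never true.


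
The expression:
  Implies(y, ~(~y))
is always true.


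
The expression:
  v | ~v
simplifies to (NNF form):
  True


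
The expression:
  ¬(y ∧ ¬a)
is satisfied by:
  {a: True, y: False}
  {y: False, a: False}
  {y: True, a: True}


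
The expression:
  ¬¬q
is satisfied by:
  {q: True}


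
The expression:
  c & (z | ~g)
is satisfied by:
  {c: True, z: True, g: False}
  {c: True, g: False, z: False}
  {c: True, z: True, g: True}


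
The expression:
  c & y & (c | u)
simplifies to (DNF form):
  c & y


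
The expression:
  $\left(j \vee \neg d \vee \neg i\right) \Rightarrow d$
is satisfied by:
  {d: True}


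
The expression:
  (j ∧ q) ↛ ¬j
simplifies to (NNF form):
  j ∧ q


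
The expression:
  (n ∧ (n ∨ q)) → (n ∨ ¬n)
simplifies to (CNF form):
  True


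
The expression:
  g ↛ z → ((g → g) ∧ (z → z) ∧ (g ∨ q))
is always true.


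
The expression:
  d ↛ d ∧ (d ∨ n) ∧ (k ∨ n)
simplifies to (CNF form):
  False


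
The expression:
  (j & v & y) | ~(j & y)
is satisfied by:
  {v: True, y: False, j: False}
  {v: False, y: False, j: False}
  {j: True, v: True, y: False}
  {j: True, v: False, y: False}
  {y: True, v: True, j: False}
  {y: True, v: False, j: False}
  {y: True, j: True, v: True}


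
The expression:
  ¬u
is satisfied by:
  {u: False}


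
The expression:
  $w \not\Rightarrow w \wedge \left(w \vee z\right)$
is never true.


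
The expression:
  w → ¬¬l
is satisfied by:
  {l: True, w: False}
  {w: False, l: False}
  {w: True, l: True}


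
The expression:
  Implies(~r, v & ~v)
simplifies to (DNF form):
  r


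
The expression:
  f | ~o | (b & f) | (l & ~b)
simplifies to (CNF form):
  (f | l | ~o) & (f | ~b | ~o)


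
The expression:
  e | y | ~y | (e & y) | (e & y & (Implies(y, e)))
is always true.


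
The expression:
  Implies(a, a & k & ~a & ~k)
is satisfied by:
  {a: False}


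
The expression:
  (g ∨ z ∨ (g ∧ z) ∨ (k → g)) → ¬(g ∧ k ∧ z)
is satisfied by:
  {g: False, k: False, z: False}
  {z: True, g: False, k: False}
  {k: True, g: False, z: False}
  {z: True, k: True, g: False}
  {g: True, z: False, k: False}
  {z: True, g: True, k: False}
  {k: True, g: True, z: False}


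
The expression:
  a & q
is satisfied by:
  {a: True, q: True}


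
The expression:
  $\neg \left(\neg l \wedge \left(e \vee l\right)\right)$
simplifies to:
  $l \vee \neg e$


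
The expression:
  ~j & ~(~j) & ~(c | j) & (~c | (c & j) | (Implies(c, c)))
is never true.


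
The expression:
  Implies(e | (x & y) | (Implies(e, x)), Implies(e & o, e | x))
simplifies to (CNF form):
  True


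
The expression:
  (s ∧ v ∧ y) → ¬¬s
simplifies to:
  True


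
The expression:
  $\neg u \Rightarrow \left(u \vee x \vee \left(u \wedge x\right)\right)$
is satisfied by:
  {x: True, u: True}
  {x: True, u: False}
  {u: True, x: False}


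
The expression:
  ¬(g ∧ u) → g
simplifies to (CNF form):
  g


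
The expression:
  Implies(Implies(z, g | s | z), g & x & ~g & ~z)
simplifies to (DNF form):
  False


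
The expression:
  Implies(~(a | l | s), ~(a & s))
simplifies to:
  True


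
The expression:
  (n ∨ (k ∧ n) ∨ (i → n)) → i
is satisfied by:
  {i: True}


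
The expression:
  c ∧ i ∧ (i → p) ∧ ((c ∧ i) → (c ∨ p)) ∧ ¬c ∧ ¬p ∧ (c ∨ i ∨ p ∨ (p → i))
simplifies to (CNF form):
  False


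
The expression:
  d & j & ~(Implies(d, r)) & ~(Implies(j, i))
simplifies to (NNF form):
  d & j & ~i & ~r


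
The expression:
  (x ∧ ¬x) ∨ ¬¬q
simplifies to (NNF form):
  q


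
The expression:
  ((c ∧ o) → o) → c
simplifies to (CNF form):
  c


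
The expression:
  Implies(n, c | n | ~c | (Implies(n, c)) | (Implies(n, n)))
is always true.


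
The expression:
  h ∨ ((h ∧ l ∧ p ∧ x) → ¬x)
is always true.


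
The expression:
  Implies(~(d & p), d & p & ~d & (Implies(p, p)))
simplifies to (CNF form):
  d & p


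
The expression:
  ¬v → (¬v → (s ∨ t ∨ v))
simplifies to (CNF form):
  s ∨ t ∨ v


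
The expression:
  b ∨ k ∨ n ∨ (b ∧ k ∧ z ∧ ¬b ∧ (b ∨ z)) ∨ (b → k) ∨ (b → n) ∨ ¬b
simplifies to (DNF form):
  True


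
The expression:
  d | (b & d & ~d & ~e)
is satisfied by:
  {d: True}


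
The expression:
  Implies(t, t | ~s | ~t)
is always true.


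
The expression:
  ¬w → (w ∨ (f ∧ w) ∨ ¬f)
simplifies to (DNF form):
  w ∨ ¬f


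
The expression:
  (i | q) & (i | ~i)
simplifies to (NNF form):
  i | q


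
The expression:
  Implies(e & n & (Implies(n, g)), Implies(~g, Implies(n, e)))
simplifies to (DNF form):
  True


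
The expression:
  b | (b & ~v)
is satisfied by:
  {b: True}


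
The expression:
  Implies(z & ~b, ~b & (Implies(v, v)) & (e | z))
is always true.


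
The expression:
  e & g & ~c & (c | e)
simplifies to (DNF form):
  e & g & ~c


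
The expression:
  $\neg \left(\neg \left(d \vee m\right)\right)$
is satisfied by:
  {d: True, m: True}
  {d: True, m: False}
  {m: True, d: False}


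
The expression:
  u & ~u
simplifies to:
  False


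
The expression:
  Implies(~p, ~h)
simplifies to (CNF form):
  p | ~h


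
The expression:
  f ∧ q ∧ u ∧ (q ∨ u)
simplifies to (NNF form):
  f ∧ q ∧ u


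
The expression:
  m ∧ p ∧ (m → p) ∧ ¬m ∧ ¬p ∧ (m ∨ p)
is never true.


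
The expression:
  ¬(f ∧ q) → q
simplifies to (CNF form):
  q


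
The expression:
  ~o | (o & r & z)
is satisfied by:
  {r: True, z: True, o: False}
  {r: True, z: False, o: False}
  {z: True, r: False, o: False}
  {r: False, z: False, o: False}
  {r: True, o: True, z: True}


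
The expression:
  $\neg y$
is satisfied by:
  {y: False}


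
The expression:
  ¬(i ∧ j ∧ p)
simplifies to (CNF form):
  ¬i ∨ ¬j ∨ ¬p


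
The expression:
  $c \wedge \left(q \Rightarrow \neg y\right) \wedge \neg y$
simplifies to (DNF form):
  $c \wedge \neg y$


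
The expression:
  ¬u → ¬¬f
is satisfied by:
  {u: True, f: True}
  {u: True, f: False}
  {f: True, u: False}


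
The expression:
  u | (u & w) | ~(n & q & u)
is always true.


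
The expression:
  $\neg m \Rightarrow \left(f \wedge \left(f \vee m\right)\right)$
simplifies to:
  $f \vee m$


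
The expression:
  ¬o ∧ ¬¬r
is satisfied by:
  {r: True, o: False}


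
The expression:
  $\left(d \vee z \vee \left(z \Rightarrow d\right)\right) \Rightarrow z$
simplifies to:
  $z$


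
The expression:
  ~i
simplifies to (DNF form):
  ~i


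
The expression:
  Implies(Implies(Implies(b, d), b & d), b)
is always true.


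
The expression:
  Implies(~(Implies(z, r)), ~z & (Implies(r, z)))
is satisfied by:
  {r: True, z: False}
  {z: False, r: False}
  {z: True, r: True}


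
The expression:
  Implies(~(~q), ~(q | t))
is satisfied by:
  {q: False}


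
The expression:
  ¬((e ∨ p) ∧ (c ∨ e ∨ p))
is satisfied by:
  {e: False, p: False}


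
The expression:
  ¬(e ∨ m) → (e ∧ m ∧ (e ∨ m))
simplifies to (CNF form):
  e ∨ m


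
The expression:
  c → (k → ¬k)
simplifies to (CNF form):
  ¬c ∨ ¬k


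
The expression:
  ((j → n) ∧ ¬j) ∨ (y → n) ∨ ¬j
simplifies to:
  n ∨ ¬j ∨ ¬y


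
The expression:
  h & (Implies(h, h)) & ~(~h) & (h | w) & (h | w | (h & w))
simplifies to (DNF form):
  h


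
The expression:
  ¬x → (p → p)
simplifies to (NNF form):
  True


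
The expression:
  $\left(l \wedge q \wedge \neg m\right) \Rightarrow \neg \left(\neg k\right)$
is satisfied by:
  {k: True, m: True, l: False, q: False}
  {k: True, l: False, q: False, m: False}
  {m: True, l: False, q: False, k: False}
  {m: False, l: False, q: False, k: False}
  {k: True, q: True, m: True, l: False}
  {k: True, q: True, m: False, l: False}
  {q: True, m: True, k: False, l: False}
  {q: True, k: False, l: False, m: False}
  {m: True, k: True, l: True, q: False}
  {k: True, l: True, m: False, q: False}
  {m: True, l: True, k: False, q: False}
  {l: True, k: False, q: False, m: False}
  {k: True, q: True, l: True, m: True}
  {k: True, q: True, l: True, m: False}
  {q: True, l: True, m: True, k: False}


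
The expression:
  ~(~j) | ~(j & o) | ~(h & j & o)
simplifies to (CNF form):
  True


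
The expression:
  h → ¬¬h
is always true.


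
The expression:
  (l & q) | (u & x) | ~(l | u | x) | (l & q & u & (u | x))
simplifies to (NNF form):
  (l & q) | (u & x) | (~l & ~u & ~x)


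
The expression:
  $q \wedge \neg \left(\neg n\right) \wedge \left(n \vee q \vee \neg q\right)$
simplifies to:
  $n \wedge q$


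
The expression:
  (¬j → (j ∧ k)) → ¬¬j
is always true.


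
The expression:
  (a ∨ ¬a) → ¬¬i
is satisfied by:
  {i: True}


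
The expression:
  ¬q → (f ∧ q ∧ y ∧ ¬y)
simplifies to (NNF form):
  q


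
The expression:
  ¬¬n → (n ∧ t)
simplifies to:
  t ∨ ¬n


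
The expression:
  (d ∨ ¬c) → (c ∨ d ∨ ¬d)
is always true.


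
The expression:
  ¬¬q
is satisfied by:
  {q: True}


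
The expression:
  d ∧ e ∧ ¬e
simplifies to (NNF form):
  False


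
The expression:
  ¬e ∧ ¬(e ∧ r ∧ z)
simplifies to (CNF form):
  ¬e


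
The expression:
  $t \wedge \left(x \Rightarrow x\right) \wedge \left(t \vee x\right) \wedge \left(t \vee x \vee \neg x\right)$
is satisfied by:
  {t: True}


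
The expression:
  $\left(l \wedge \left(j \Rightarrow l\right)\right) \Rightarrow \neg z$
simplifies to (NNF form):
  $\neg l \vee \neg z$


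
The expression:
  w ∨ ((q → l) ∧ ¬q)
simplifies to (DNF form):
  w ∨ ¬q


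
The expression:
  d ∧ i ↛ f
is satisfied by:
  {i: True, d: True, f: False}


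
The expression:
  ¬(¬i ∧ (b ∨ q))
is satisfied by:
  {i: True, b: False, q: False}
  {i: True, q: True, b: False}
  {i: True, b: True, q: False}
  {i: True, q: True, b: True}
  {q: False, b: False, i: False}


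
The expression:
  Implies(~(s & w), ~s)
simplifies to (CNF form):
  w | ~s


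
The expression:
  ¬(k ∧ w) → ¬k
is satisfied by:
  {w: True, k: False}
  {k: False, w: False}
  {k: True, w: True}


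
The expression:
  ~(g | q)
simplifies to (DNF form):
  ~g & ~q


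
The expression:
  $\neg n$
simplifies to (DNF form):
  $\neg n$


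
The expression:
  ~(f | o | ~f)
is never true.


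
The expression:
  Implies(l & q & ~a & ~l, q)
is always true.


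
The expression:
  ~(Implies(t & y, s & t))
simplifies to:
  t & y & ~s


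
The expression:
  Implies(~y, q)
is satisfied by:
  {y: True, q: True}
  {y: True, q: False}
  {q: True, y: False}


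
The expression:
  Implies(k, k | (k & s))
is always true.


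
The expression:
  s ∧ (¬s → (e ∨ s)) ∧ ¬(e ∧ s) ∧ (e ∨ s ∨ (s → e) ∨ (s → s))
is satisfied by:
  {s: True, e: False}


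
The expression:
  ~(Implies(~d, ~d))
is never true.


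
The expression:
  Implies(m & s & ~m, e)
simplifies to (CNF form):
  True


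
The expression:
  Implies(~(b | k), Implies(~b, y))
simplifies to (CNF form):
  b | k | y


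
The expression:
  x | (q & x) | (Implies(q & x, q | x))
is always true.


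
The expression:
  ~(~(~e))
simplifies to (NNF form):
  ~e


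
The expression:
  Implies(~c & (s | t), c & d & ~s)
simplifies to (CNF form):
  (c | ~s) & (c | ~t)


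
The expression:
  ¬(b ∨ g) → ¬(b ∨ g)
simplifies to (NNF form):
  True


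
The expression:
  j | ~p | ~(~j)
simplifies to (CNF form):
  j | ~p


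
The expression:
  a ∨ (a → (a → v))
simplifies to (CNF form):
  True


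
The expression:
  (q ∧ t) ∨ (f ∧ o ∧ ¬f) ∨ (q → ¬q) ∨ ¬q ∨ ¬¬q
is always true.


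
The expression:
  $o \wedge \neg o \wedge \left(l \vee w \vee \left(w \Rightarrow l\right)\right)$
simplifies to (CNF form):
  $\text{False}$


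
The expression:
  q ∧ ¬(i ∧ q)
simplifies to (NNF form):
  q ∧ ¬i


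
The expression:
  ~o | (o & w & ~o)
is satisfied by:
  {o: False}


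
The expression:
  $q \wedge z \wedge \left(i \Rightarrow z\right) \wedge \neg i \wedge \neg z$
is never true.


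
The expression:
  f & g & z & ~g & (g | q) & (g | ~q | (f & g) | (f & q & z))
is never true.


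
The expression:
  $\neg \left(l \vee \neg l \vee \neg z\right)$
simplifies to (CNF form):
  $\text{False}$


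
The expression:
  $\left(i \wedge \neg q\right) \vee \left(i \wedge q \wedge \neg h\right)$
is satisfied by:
  {i: True, h: False, q: False}
  {q: True, i: True, h: False}
  {h: True, i: True, q: False}


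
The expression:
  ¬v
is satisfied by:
  {v: False}


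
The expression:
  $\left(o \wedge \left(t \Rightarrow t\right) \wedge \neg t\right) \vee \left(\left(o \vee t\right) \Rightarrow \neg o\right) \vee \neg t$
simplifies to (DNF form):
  $\neg o \vee \neg t$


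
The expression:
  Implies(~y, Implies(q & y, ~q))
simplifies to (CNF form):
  True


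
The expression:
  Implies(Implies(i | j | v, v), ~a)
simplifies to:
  ~a | (i & ~v) | (j & ~v)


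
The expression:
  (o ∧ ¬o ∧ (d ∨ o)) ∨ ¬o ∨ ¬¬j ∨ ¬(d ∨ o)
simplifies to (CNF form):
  j ∨ ¬o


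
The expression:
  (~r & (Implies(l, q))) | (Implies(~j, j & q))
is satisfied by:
  {j: True, q: True, r: False, l: False}
  {j: True, r: False, l: False, q: False}
  {j: True, q: True, l: True, r: False}
  {j: True, l: True, r: False, q: False}
  {j: True, q: True, r: True, l: False}
  {j: True, r: True, l: False, q: False}
  {j: True, q: True, l: True, r: True}
  {j: True, l: True, r: True, q: False}
  {q: True, r: False, l: False, j: False}
  {q: False, r: False, l: False, j: False}
  {q: True, l: True, r: False, j: False}


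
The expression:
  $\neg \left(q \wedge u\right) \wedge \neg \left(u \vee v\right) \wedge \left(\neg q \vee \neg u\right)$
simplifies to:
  $\neg u \wedge \neg v$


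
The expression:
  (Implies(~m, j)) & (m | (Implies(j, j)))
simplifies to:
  j | m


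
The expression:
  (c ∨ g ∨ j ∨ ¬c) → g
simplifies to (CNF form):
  g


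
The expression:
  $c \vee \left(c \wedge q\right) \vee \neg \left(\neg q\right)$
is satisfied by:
  {q: True, c: True}
  {q: True, c: False}
  {c: True, q: False}


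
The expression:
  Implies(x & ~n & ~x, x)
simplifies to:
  True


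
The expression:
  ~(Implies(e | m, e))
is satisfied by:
  {m: True, e: False}


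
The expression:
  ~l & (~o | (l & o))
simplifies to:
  ~l & ~o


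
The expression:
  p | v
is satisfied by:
  {v: True, p: True}
  {v: True, p: False}
  {p: True, v: False}


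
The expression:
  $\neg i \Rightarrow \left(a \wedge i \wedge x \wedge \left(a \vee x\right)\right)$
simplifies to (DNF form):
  $i$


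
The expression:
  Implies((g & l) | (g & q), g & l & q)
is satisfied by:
  {g: False, q: False, l: False}
  {l: True, g: False, q: False}
  {q: True, g: False, l: False}
  {l: True, q: True, g: False}
  {g: True, l: False, q: False}
  {l: True, q: True, g: True}


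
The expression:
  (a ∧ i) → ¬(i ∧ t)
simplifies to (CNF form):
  ¬a ∨ ¬i ∨ ¬t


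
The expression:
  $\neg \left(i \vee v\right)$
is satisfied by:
  {v: False, i: False}


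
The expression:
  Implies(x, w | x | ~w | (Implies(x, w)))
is always true.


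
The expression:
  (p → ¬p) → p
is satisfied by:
  {p: True}


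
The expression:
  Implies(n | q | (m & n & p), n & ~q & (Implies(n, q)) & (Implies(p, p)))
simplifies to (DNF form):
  ~n & ~q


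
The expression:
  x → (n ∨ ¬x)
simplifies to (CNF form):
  n ∨ ¬x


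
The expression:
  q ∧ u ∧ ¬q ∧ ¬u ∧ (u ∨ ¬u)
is never true.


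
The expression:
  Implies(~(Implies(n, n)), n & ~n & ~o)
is always true.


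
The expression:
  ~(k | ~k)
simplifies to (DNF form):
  False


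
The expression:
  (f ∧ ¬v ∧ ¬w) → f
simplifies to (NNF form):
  True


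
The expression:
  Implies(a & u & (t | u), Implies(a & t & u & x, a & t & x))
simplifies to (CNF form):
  True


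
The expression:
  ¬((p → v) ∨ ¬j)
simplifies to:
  j ∧ p ∧ ¬v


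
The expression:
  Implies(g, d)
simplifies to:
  d | ~g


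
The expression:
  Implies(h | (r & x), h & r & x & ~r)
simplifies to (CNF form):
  ~h & (~r | ~x)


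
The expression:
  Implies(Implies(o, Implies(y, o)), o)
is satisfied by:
  {o: True}


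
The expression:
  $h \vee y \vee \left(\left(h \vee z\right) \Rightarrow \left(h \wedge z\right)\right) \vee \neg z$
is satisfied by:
  {y: True, h: True, z: False}
  {y: True, h: False, z: False}
  {h: True, y: False, z: False}
  {y: False, h: False, z: False}
  {y: True, z: True, h: True}
  {y: True, z: True, h: False}
  {z: True, h: True, y: False}


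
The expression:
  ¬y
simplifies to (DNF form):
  ¬y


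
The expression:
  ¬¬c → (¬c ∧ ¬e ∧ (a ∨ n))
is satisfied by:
  {c: False}


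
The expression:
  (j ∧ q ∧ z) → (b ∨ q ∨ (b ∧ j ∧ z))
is always true.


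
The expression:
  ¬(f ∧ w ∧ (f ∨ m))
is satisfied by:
  {w: False, f: False}
  {f: True, w: False}
  {w: True, f: False}


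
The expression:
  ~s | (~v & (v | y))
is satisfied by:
  {y: True, s: False, v: False}
  {y: False, s: False, v: False}
  {v: True, y: True, s: False}
  {v: True, y: False, s: False}
  {s: True, y: True, v: False}


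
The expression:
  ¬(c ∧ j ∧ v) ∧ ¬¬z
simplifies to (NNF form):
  z ∧ (¬c ∨ ¬j ∨ ¬v)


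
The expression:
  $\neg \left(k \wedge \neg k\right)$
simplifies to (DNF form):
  $\text{True}$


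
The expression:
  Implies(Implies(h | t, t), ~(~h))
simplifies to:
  h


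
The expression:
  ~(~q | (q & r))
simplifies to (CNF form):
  q & ~r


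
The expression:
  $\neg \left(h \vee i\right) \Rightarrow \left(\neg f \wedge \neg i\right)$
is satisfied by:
  {i: True, h: True, f: False}
  {i: True, h: False, f: False}
  {h: True, i: False, f: False}
  {i: False, h: False, f: False}
  {f: True, i: True, h: True}
  {f: True, i: True, h: False}
  {f: True, h: True, i: False}


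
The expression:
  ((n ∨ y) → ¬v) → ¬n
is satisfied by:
  {v: True, n: False}
  {n: False, v: False}
  {n: True, v: True}


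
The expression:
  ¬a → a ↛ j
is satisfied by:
  {a: True}


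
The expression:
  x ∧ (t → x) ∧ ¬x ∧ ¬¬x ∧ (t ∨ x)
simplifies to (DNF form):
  False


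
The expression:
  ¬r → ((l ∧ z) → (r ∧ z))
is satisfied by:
  {r: True, l: False, z: False}
  {l: False, z: False, r: False}
  {r: True, z: True, l: False}
  {z: True, l: False, r: False}
  {r: True, l: True, z: False}
  {l: True, r: False, z: False}
  {r: True, z: True, l: True}


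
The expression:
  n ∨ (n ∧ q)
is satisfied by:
  {n: True}


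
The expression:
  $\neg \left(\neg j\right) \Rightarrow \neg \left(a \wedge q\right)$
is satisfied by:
  {q: False, a: False, j: False}
  {j: True, q: False, a: False}
  {a: True, q: False, j: False}
  {j: True, a: True, q: False}
  {q: True, j: False, a: False}
  {j: True, q: True, a: False}
  {a: True, q: True, j: False}


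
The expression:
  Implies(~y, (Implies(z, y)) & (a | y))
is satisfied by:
  {y: True, a: True, z: False}
  {y: True, a: False, z: False}
  {y: True, z: True, a: True}
  {y: True, z: True, a: False}
  {a: True, z: False, y: False}


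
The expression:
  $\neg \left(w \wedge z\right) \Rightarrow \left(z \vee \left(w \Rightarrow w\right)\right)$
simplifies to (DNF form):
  $\text{True}$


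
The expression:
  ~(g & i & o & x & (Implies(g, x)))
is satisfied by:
  {g: False, o: False, x: False, i: False}
  {i: True, g: False, o: False, x: False}
  {x: True, g: False, o: False, i: False}
  {i: True, x: True, g: False, o: False}
  {o: True, i: False, g: False, x: False}
  {i: True, o: True, g: False, x: False}
  {x: True, o: True, i: False, g: False}
  {i: True, x: True, o: True, g: False}
  {g: True, x: False, o: False, i: False}
  {i: True, g: True, x: False, o: False}
  {x: True, g: True, i: False, o: False}
  {i: True, x: True, g: True, o: False}
  {o: True, g: True, x: False, i: False}
  {i: True, o: True, g: True, x: False}
  {x: True, o: True, g: True, i: False}


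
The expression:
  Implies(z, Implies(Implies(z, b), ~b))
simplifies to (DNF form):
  ~b | ~z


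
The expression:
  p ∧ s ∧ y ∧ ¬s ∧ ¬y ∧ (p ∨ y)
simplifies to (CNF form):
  False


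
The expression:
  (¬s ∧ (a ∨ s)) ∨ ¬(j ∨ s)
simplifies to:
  ¬s ∧ (a ∨ ¬j)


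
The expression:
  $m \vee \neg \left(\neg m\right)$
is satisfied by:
  {m: True}


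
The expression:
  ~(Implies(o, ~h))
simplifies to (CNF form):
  h & o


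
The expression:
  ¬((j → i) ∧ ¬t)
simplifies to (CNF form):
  (j ∨ t) ∧ (t ∨ ¬i)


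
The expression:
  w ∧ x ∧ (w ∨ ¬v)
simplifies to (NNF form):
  w ∧ x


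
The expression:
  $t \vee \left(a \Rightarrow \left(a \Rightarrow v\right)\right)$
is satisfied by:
  {t: True, v: True, a: False}
  {t: True, v: False, a: False}
  {v: True, t: False, a: False}
  {t: False, v: False, a: False}
  {a: True, t: True, v: True}
  {a: True, t: True, v: False}
  {a: True, v: True, t: False}


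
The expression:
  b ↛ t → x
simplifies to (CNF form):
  t ∨ x ∨ ¬b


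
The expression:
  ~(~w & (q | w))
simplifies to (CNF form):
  w | ~q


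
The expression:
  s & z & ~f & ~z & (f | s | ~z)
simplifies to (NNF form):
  False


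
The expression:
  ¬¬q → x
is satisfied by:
  {x: True, q: False}
  {q: False, x: False}
  {q: True, x: True}


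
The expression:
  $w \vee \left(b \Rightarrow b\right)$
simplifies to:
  $\text{True}$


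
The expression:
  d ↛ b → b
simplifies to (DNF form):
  b ∨ ¬d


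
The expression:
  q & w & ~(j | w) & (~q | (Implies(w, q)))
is never true.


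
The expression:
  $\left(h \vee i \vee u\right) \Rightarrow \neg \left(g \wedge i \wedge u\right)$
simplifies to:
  $\neg g \vee \neg i \vee \neg u$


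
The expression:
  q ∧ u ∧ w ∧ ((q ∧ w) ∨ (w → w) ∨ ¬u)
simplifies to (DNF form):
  q ∧ u ∧ w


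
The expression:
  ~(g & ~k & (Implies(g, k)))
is always true.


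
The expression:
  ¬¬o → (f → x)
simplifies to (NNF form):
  x ∨ ¬f ∨ ¬o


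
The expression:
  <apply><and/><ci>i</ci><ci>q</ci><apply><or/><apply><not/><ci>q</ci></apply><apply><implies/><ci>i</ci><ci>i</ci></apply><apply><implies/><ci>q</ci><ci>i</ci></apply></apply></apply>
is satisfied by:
  {i: True, q: True}
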